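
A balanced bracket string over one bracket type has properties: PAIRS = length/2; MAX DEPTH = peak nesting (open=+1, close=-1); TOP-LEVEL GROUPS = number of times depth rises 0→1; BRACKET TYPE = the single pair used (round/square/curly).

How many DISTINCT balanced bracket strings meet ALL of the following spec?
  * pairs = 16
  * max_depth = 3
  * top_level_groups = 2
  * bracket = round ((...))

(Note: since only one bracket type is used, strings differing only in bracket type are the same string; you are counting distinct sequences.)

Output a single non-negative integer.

Answer: 69617

Derivation:
Spec: pairs=16 depth=3 groups=2
Count(depth <= 3) = 69632
Count(depth <= 2) = 15
Count(depth == 3) = 69632 - 15 = 69617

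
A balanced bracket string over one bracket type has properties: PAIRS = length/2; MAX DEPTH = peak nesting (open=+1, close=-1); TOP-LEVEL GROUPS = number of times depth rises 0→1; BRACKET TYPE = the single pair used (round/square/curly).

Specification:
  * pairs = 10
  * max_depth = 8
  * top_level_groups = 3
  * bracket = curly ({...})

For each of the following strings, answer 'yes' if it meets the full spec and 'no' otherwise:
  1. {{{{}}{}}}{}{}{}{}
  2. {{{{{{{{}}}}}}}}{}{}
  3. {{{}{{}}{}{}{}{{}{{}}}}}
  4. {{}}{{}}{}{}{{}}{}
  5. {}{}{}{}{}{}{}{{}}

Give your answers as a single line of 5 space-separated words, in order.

Answer: no yes no no no

Derivation:
String 1 '{{{{}}{}}}{}{}{}{}': depth seq [1 2 3 4 3 2 3 2 1 0 1 0 1 0 1 0 1 0]
  -> pairs=9 depth=4 groups=5 -> no
String 2 '{{{{{{{{}}}}}}}}{}{}': depth seq [1 2 3 4 5 6 7 8 7 6 5 4 3 2 1 0 1 0 1 0]
  -> pairs=10 depth=8 groups=3 -> yes
String 3 '{{{}{{}}{}{}{}{{}{{}}}}}': depth seq [1 2 3 2 3 4 3 2 3 2 3 2 3 2 3 4 3 4 5 4 3 2 1 0]
  -> pairs=12 depth=5 groups=1 -> no
String 4 '{{}}{{}}{}{}{{}}{}': depth seq [1 2 1 0 1 2 1 0 1 0 1 0 1 2 1 0 1 0]
  -> pairs=9 depth=2 groups=6 -> no
String 5 '{}{}{}{}{}{}{}{{}}': depth seq [1 0 1 0 1 0 1 0 1 0 1 0 1 0 1 2 1 0]
  -> pairs=9 depth=2 groups=8 -> no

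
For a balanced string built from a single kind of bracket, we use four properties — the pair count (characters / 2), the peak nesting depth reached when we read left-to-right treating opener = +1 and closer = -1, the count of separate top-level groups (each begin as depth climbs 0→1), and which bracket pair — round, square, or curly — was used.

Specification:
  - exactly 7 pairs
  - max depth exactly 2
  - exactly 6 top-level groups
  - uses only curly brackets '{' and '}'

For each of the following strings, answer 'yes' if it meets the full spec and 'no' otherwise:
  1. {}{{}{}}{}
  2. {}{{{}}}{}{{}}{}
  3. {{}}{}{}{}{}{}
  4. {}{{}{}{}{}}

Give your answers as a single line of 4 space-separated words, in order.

Answer: no no yes no

Derivation:
String 1 '{}{{}{}}{}': depth seq [1 0 1 2 1 2 1 0 1 0]
  -> pairs=5 depth=2 groups=3 -> no
String 2 '{}{{{}}}{}{{}}{}': depth seq [1 0 1 2 3 2 1 0 1 0 1 2 1 0 1 0]
  -> pairs=8 depth=3 groups=5 -> no
String 3 '{{}}{}{}{}{}{}': depth seq [1 2 1 0 1 0 1 0 1 0 1 0 1 0]
  -> pairs=7 depth=2 groups=6 -> yes
String 4 '{}{{}{}{}{}}': depth seq [1 0 1 2 1 2 1 2 1 2 1 0]
  -> pairs=6 depth=2 groups=2 -> no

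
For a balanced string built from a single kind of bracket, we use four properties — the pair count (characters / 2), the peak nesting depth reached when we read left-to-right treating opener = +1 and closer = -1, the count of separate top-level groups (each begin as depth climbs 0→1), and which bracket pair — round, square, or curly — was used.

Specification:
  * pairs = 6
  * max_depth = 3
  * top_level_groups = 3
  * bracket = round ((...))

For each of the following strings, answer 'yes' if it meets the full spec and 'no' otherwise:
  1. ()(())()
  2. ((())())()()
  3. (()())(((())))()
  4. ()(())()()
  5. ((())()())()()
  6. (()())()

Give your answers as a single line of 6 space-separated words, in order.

Answer: no yes no no no no

Derivation:
String 1 '()(())()': depth seq [1 0 1 2 1 0 1 0]
  -> pairs=4 depth=2 groups=3 -> no
String 2 '((())())()()': depth seq [1 2 3 2 1 2 1 0 1 0 1 0]
  -> pairs=6 depth=3 groups=3 -> yes
String 3 '(()())(((())))()': depth seq [1 2 1 2 1 0 1 2 3 4 3 2 1 0 1 0]
  -> pairs=8 depth=4 groups=3 -> no
String 4 '()(())()()': depth seq [1 0 1 2 1 0 1 0 1 0]
  -> pairs=5 depth=2 groups=4 -> no
String 5 '((())()())()()': depth seq [1 2 3 2 1 2 1 2 1 0 1 0 1 0]
  -> pairs=7 depth=3 groups=3 -> no
String 6 '(()())()': depth seq [1 2 1 2 1 0 1 0]
  -> pairs=4 depth=2 groups=2 -> no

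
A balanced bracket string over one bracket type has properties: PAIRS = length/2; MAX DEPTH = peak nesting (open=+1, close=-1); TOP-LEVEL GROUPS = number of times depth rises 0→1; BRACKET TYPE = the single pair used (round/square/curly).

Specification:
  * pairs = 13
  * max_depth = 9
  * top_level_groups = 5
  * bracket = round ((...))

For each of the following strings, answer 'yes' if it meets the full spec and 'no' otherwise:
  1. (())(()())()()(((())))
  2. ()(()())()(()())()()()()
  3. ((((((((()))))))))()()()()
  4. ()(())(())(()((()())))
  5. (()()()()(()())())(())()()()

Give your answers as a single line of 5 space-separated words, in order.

String 1 '(())(()())()()(((())))': depth seq [1 2 1 0 1 2 1 2 1 0 1 0 1 0 1 2 3 4 3 2 1 0]
  -> pairs=11 depth=4 groups=5 -> no
String 2 '()(()())()(()())()()()()': depth seq [1 0 1 2 1 2 1 0 1 0 1 2 1 2 1 0 1 0 1 0 1 0 1 0]
  -> pairs=12 depth=2 groups=8 -> no
String 3 '((((((((()))))))))()()()()': depth seq [1 2 3 4 5 6 7 8 9 8 7 6 5 4 3 2 1 0 1 0 1 0 1 0 1 0]
  -> pairs=13 depth=9 groups=5 -> yes
String 4 '()(())(())(()((()())))': depth seq [1 0 1 2 1 0 1 2 1 0 1 2 1 2 3 4 3 4 3 2 1 0]
  -> pairs=11 depth=4 groups=4 -> no
String 5 '(()()()()(()())())(())()()()': depth seq [1 2 1 2 1 2 1 2 1 2 3 2 3 2 1 2 1 0 1 2 1 0 1 0 1 0 1 0]
  -> pairs=14 depth=3 groups=5 -> no

Answer: no no yes no no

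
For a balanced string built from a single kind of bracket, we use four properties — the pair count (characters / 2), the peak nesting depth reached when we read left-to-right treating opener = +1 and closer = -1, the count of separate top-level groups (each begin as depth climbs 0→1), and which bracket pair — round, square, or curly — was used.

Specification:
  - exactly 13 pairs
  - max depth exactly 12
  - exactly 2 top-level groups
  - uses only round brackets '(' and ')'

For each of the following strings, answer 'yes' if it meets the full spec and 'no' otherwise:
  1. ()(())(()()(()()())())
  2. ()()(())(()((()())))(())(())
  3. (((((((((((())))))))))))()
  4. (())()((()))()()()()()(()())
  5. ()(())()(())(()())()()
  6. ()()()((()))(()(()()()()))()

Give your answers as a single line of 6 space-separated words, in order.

String 1 '()(())(()()(()()())())': depth seq [1 0 1 2 1 0 1 2 1 2 1 2 3 2 3 2 3 2 1 2 1 0]
  -> pairs=11 depth=3 groups=3 -> no
String 2 '()()(())(()((()())))(())(())': depth seq [1 0 1 0 1 2 1 0 1 2 1 2 3 4 3 4 3 2 1 0 1 2 1 0 1 2 1 0]
  -> pairs=14 depth=4 groups=6 -> no
String 3 '(((((((((((())))))))))))()': depth seq [1 2 3 4 5 6 7 8 9 10 11 12 11 10 9 8 7 6 5 4 3 2 1 0 1 0]
  -> pairs=13 depth=12 groups=2 -> yes
String 4 '(())()((()))()()()()()(()())': depth seq [1 2 1 0 1 0 1 2 3 2 1 0 1 0 1 0 1 0 1 0 1 0 1 2 1 2 1 0]
  -> pairs=14 depth=3 groups=9 -> no
String 5 '()(())()(())(()())()()': depth seq [1 0 1 2 1 0 1 0 1 2 1 0 1 2 1 2 1 0 1 0 1 0]
  -> pairs=11 depth=2 groups=7 -> no
String 6 '()()()((()))(()(()()()()))()': depth seq [1 0 1 0 1 0 1 2 3 2 1 0 1 2 1 2 3 2 3 2 3 2 3 2 1 0 1 0]
  -> pairs=14 depth=3 groups=6 -> no

Answer: no no yes no no no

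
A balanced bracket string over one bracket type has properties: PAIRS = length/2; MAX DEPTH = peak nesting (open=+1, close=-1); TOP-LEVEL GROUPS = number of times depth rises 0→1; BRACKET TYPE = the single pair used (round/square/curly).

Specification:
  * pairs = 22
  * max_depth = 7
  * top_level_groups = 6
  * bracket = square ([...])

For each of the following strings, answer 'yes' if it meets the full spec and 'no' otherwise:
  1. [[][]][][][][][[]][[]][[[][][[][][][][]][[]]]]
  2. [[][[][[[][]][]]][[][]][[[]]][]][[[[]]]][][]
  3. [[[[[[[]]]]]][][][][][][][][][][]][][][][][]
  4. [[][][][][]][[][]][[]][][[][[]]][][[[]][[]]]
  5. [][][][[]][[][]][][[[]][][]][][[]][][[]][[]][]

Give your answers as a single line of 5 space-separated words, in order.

Answer: no no yes no no

Derivation:
String 1 '[[][]][][][][][[]][[]][[[][][[][][][][]][[]]]]': depth seq [1 2 1 2 1 0 1 0 1 0 1 0 1 0 1 2 1 0 1 2 1 0 1 2 3 2 3 2 3 4 3 4 3 4 3 4 3 4 3 2 3 4 3 2 1 0]
  -> pairs=23 depth=4 groups=8 -> no
String 2 '[[][[][[[][]][]]][[][]][[[]]][]][[[[]]]][][]': depth seq [1 2 1 2 3 2 3 4 5 4 5 4 3 4 3 2 1 2 3 2 3 2 1 2 3 4 3 2 1 2 1 0 1 2 3 4 3 2 1 0 1 0 1 0]
  -> pairs=22 depth=5 groups=4 -> no
String 3 '[[[[[[[]]]]]][][][][][][][][][][]][][][][][]': depth seq [1 2 3 4 5 6 7 6 5 4 3 2 1 2 1 2 1 2 1 2 1 2 1 2 1 2 1 2 1 2 1 2 1 0 1 0 1 0 1 0 1 0 1 0]
  -> pairs=22 depth=7 groups=6 -> yes
String 4 '[[][][][][]][[][]][[]][][[][[]]][][[[]][[]]]': depth seq [1 2 1 2 1 2 1 2 1 2 1 0 1 2 1 2 1 0 1 2 1 0 1 0 1 2 1 2 3 2 1 0 1 0 1 2 3 2 1 2 3 2 1 0]
  -> pairs=22 depth=3 groups=7 -> no
String 5 '[][][][[]][[][]][][[[]][][]][][[]][][[]][[]][]': depth seq [1 0 1 0 1 0 1 2 1 0 1 2 1 2 1 0 1 0 1 2 3 2 1 2 1 2 1 0 1 0 1 2 1 0 1 0 1 2 1 0 1 2 1 0 1 0]
  -> pairs=23 depth=3 groups=13 -> no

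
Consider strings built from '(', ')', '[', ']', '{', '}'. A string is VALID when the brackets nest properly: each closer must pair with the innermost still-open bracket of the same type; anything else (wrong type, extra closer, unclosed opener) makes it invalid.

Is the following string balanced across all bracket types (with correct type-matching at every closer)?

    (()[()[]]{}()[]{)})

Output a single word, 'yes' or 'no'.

pos 0: push '('; stack = (
pos 1: push '('; stack = ((
pos 2: ')' matches '('; pop; stack = (
pos 3: push '['; stack = ([
pos 4: push '('; stack = ([(
pos 5: ')' matches '('; pop; stack = ([
pos 6: push '['; stack = ([[
pos 7: ']' matches '['; pop; stack = ([
pos 8: ']' matches '['; pop; stack = (
pos 9: push '{'; stack = ({
pos 10: '}' matches '{'; pop; stack = (
pos 11: push '('; stack = ((
pos 12: ')' matches '('; pop; stack = (
pos 13: push '['; stack = ([
pos 14: ']' matches '['; pop; stack = (
pos 15: push '{'; stack = ({
pos 16: saw closer ')' but top of stack is '{' (expected '}') → INVALID
Verdict: type mismatch at position 16: ')' closes '{' → no

Answer: no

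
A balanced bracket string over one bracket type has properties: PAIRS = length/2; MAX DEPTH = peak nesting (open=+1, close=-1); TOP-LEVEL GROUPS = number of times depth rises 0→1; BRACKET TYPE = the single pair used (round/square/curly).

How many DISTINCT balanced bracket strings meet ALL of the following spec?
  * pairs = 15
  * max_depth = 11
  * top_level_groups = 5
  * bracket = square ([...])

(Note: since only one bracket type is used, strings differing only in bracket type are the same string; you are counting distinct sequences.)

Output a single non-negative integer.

Answer: 5

Derivation:
Spec: pairs=15 depth=11 groups=5
Count(depth <= 11) = 653752
Count(depth <= 10) = 653747
Count(depth == 11) = 653752 - 653747 = 5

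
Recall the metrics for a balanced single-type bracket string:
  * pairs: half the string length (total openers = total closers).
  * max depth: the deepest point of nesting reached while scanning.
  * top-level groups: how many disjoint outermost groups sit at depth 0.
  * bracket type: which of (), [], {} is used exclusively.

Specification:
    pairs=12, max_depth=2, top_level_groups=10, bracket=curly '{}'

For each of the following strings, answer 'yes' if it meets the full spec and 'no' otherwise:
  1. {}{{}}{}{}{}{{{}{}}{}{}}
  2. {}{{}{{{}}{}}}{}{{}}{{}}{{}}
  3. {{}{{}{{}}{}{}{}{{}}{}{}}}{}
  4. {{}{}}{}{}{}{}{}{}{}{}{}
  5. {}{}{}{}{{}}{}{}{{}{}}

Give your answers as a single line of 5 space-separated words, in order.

String 1 '{}{{}}{}{}{}{{{}{}}{}{}}': depth seq [1 0 1 2 1 0 1 0 1 0 1 0 1 2 3 2 3 2 1 2 1 2 1 0]
  -> pairs=12 depth=3 groups=6 -> no
String 2 '{}{{}{{{}}{}}}{}{{}}{{}}{{}}': depth seq [1 0 1 2 1 2 3 4 3 2 3 2 1 0 1 0 1 2 1 0 1 2 1 0 1 2 1 0]
  -> pairs=14 depth=4 groups=6 -> no
String 3 '{{}{{}{{}}{}{}{}{{}}{}{}}}{}': depth seq [1 2 1 2 3 2 3 4 3 2 3 2 3 2 3 2 3 4 3 2 3 2 3 2 1 0 1 0]
  -> pairs=14 depth=4 groups=2 -> no
String 4 '{{}{}}{}{}{}{}{}{}{}{}{}': depth seq [1 2 1 2 1 0 1 0 1 0 1 0 1 0 1 0 1 0 1 0 1 0 1 0]
  -> pairs=12 depth=2 groups=10 -> yes
String 5 '{}{}{}{}{{}}{}{}{{}{}}': depth seq [1 0 1 0 1 0 1 0 1 2 1 0 1 0 1 0 1 2 1 2 1 0]
  -> pairs=11 depth=2 groups=8 -> no

Answer: no no no yes no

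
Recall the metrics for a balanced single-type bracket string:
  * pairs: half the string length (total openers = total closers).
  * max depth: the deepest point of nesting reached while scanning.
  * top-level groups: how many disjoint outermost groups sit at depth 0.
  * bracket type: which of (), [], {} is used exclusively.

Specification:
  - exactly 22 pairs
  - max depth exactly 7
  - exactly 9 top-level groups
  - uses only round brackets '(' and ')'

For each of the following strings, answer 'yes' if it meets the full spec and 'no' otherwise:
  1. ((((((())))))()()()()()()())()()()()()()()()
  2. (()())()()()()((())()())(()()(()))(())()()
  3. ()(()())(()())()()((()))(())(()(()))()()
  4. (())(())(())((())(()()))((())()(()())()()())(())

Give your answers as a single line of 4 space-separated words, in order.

Answer: yes no no no

Derivation:
String 1 '((((((())))))()()()()()()())()()()()()()()()': depth seq [1 2 3 4 5 6 7 6 5 4 3 2 1 2 1 2 1 2 1 2 1 2 1 2 1 2 1 0 1 0 1 0 1 0 1 0 1 0 1 0 1 0 1 0]
  -> pairs=22 depth=7 groups=9 -> yes
String 2 '(()())()()()()((())()())(()()(()))(())()()': depth seq [1 2 1 2 1 0 1 0 1 0 1 0 1 0 1 2 3 2 1 2 1 2 1 0 1 2 1 2 1 2 3 2 1 0 1 2 1 0 1 0 1 0]
  -> pairs=21 depth=3 groups=10 -> no
String 3 '()(()())(()())()()((()))(())(()(()))()()': depth seq [1 0 1 2 1 2 1 0 1 2 1 2 1 0 1 0 1 0 1 2 3 2 1 0 1 2 1 0 1 2 1 2 3 2 1 0 1 0 1 0]
  -> pairs=20 depth=3 groups=10 -> no
String 4 '(())(())(())((())(()()))((())()(()())()()())(())': depth seq [1 2 1 0 1 2 1 0 1 2 1 0 1 2 3 2 1 2 3 2 3 2 1 0 1 2 3 2 1 2 1 2 3 2 3 2 1 2 1 2 1 2 1 0 1 2 1 0]
  -> pairs=24 depth=3 groups=6 -> no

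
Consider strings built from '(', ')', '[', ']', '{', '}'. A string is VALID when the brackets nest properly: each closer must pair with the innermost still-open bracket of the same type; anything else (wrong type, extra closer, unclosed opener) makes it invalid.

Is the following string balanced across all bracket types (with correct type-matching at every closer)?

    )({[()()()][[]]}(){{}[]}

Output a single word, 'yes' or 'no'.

Answer: no

Derivation:
pos 0: saw closer ')' but stack is empty → INVALID
Verdict: unmatched closer ')' at position 0 → no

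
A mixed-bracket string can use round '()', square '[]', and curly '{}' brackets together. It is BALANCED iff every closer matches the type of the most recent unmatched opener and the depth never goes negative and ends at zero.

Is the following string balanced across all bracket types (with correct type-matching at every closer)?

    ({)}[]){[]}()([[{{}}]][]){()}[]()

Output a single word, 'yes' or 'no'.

pos 0: push '('; stack = (
pos 1: push '{'; stack = ({
pos 2: saw closer ')' but top of stack is '{' (expected '}') → INVALID
Verdict: type mismatch at position 2: ')' closes '{' → no

Answer: no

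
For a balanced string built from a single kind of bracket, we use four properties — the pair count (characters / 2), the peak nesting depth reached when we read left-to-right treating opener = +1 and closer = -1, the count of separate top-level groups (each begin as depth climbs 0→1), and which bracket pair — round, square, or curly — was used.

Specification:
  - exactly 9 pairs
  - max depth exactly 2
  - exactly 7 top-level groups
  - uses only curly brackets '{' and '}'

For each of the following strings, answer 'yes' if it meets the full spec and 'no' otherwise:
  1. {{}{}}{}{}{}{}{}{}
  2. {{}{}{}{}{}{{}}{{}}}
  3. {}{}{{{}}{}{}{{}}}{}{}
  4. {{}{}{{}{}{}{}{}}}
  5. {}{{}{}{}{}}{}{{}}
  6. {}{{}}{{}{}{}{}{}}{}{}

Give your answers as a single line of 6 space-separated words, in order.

String 1 '{{}{}}{}{}{}{}{}{}': depth seq [1 2 1 2 1 0 1 0 1 0 1 0 1 0 1 0 1 0]
  -> pairs=9 depth=2 groups=7 -> yes
String 2 '{{}{}{}{}{}{{}}{{}}}': depth seq [1 2 1 2 1 2 1 2 1 2 1 2 3 2 1 2 3 2 1 0]
  -> pairs=10 depth=3 groups=1 -> no
String 3 '{}{}{{{}}{}{}{{}}}{}{}': depth seq [1 0 1 0 1 2 3 2 1 2 1 2 1 2 3 2 1 0 1 0 1 0]
  -> pairs=11 depth=3 groups=5 -> no
String 4 '{{}{}{{}{}{}{}{}}}': depth seq [1 2 1 2 1 2 3 2 3 2 3 2 3 2 3 2 1 0]
  -> pairs=9 depth=3 groups=1 -> no
String 5 '{}{{}{}{}{}}{}{{}}': depth seq [1 0 1 2 1 2 1 2 1 2 1 0 1 0 1 2 1 0]
  -> pairs=9 depth=2 groups=4 -> no
String 6 '{}{{}}{{}{}{}{}{}}{}{}': depth seq [1 0 1 2 1 0 1 2 1 2 1 2 1 2 1 2 1 0 1 0 1 0]
  -> pairs=11 depth=2 groups=5 -> no

Answer: yes no no no no no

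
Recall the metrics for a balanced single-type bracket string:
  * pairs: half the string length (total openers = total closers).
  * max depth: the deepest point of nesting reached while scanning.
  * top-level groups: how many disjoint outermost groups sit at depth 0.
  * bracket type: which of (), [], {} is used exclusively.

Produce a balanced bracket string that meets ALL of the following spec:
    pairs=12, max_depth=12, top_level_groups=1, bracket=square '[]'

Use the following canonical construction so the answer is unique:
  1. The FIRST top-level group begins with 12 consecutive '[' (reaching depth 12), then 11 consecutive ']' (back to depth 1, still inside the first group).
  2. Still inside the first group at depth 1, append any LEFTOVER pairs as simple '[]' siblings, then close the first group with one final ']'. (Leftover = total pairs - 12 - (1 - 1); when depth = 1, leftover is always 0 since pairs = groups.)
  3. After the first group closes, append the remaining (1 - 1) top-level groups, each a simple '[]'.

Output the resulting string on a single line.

Spec: pairs=12 depth=12 groups=1
Leftover pairs = 12 - 12 - (1-1) = 0
First group: deep chain of depth 12 + 0 sibling pairs
Remaining 0 groups: simple '[]' each

Answer: [[[[[[[[[[[[]]]]]]]]]]]]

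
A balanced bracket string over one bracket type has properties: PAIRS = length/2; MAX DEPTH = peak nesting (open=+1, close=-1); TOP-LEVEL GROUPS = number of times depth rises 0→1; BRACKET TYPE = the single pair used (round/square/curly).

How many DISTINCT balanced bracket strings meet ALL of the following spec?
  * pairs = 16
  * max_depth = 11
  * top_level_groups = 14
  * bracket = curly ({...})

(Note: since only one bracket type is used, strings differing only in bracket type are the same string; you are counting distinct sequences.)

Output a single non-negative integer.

Spec: pairs=16 depth=11 groups=14
Count(depth <= 11) = 119
Count(depth <= 10) = 119
Count(depth == 11) = 119 - 119 = 0

Answer: 0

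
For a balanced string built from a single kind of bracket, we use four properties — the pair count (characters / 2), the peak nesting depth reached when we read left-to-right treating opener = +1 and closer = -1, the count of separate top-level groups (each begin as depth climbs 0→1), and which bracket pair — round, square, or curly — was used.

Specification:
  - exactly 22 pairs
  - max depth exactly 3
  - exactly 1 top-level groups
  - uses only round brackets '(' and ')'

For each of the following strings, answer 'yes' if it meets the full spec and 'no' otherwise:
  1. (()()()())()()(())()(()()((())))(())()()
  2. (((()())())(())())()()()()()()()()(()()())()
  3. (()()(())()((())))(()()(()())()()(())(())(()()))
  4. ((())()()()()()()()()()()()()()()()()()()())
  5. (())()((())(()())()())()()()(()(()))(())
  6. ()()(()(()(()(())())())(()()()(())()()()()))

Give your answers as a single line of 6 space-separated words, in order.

String 1 '(()()()())()()(())()(()()((())))(())()()': depth seq [1 2 1 2 1 2 1 2 1 0 1 0 1 0 1 2 1 0 1 0 1 2 1 2 1 2 3 4 3 2 1 0 1 2 1 0 1 0 1 0]
  -> pairs=20 depth=4 groups=9 -> no
String 2 '(((()())())(())())()()()()()()()()(()()())()': depth seq [1 2 3 4 3 4 3 2 3 2 1 2 3 2 1 2 1 0 1 0 1 0 1 0 1 0 1 0 1 0 1 0 1 0 1 2 1 2 1 2 1 0 1 0]
  -> pairs=22 depth=4 groups=11 -> no
String 3 '(()()(())()((())))(()()(()())()()(())(())(()()))': depth seq [1 2 1 2 1 2 3 2 1 2 1 2 3 4 3 2 1 0 1 2 1 2 1 2 3 2 3 2 1 2 1 2 1 2 3 2 1 2 3 2 1 2 3 2 3 2 1 0]
  -> pairs=24 depth=4 groups=2 -> no
String 4 '((())()()()()()()()()()()()()()()()()()()())': depth seq [1 2 3 2 1 2 1 2 1 2 1 2 1 2 1 2 1 2 1 2 1 2 1 2 1 2 1 2 1 2 1 2 1 2 1 2 1 2 1 2 1 2 1 0]
  -> pairs=22 depth=3 groups=1 -> yes
String 5 '(())()((())(()())()())()()()(()(()))(())': depth seq [1 2 1 0 1 0 1 2 3 2 1 2 3 2 3 2 1 2 1 2 1 0 1 0 1 0 1 0 1 2 1 2 3 2 1 0 1 2 1 0]
  -> pairs=20 depth=3 groups=8 -> no
String 6 '()()(()(()(()(())())())(()()()(())()()()()))': depth seq [1 0 1 0 1 2 1 2 3 2 3 4 3 4 5 4 3 4 3 2 3 2 1 2 3 2 3 2 3 2 3 4 3 2 3 2 3 2 3 2 3 2 1 0]
  -> pairs=22 depth=5 groups=3 -> no

Answer: no no no yes no no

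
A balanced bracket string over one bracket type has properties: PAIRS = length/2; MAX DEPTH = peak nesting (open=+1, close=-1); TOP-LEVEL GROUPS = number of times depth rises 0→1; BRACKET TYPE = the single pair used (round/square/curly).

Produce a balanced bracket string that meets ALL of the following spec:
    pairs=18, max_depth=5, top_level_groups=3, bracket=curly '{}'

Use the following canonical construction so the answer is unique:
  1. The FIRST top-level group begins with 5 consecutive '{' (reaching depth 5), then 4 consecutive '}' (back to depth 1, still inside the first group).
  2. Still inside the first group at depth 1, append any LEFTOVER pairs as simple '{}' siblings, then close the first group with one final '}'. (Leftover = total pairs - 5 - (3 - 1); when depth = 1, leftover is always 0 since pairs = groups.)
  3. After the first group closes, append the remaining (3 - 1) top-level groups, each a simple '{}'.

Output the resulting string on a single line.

Answer: {{{{{}}}}{}{}{}{}{}{}{}{}{}{}{}}{}{}

Derivation:
Spec: pairs=18 depth=5 groups=3
Leftover pairs = 18 - 5 - (3-1) = 11
First group: deep chain of depth 5 + 11 sibling pairs
Remaining 2 groups: simple '{}' each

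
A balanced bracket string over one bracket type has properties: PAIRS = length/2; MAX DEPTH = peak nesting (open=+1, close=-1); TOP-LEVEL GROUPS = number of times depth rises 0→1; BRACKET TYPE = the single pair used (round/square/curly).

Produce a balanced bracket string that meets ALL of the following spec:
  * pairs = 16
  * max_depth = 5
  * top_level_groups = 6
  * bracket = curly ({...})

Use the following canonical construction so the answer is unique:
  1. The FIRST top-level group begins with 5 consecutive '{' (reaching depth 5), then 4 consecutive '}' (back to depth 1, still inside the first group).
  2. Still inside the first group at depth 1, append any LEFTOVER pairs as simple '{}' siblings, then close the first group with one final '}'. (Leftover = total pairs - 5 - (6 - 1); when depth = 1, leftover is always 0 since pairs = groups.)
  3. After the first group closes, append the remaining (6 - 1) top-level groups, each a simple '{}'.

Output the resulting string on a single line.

Answer: {{{{{}}}}{}{}{}{}{}{}}{}{}{}{}{}

Derivation:
Spec: pairs=16 depth=5 groups=6
Leftover pairs = 16 - 5 - (6-1) = 6
First group: deep chain of depth 5 + 6 sibling pairs
Remaining 5 groups: simple '{}' each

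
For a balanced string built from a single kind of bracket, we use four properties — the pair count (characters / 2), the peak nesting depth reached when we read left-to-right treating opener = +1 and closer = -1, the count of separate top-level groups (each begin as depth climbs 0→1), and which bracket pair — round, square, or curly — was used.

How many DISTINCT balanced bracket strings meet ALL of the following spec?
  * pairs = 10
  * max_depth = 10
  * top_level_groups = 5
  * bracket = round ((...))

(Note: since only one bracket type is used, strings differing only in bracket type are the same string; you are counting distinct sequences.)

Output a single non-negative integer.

Spec: pairs=10 depth=10 groups=5
Count(depth <= 10) = 1001
Count(depth <= 9) = 1001
Count(depth == 10) = 1001 - 1001 = 0

Answer: 0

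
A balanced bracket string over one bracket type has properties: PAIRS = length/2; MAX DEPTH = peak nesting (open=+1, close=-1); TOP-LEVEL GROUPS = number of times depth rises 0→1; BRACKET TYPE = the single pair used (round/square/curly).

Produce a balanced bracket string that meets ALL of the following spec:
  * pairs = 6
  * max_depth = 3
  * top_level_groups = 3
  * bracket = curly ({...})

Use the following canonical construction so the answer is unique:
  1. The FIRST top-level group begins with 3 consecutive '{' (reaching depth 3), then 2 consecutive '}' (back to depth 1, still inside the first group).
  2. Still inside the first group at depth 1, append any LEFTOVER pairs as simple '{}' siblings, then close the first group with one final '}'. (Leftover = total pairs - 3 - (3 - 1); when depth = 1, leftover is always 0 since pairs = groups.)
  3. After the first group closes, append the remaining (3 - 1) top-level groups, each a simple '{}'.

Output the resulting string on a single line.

Answer: {{{}}{}}{}{}

Derivation:
Spec: pairs=6 depth=3 groups=3
Leftover pairs = 6 - 3 - (3-1) = 1
First group: deep chain of depth 3 + 1 sibling pairs
Remaining 2 groups: simple '{}' each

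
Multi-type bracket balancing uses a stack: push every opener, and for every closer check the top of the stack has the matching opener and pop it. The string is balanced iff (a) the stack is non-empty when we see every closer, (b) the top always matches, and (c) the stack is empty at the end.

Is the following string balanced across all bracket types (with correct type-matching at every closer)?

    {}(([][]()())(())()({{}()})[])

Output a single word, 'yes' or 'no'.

Answer: yes

Derivation:
pos 0: push '{'; stack = {
pos 1: '}' matches '{'; pop; stack = (empty)
pos 2: push '('; stack = (
pos 3: push '('; stack = ((
pos 4: push '['; stack = (([
pos 5: ']' matches '['; pop; stack = ((
pos 6: push '['; stack = (([
pos 7: ']' matches '['; pop; stack = ((
pos 8: push '('; stack = (((
pos 9: ')' matches '('; pop; stack = ((
pos 10: push '('; stack = (((
pos 11: ')' matches '('; pop; stack = ((
pos 12: ')' matches '('; pop; stack = (
pos 13: push '('; stack = ((
pos 14: push '('; stack = (((
pos 15: ')' matches '('; pop; stack = ((
pos 16: ')' matches '('; pop; stack = (
pos 17: push '('; stack = ((
pos 18: ')' matches '('; pop; stack = (
pos 19: push '('; stack = ((
pos 20: push '{'; stack = (({
pos 21: push '{'; stack = (({{
pos 22: '}' matches '{'; pop; stack = (({
pos 23: push '('; stack = (({(
pos 24: ')' matches '('; pop; stack = (({
pos 25: '}' matches '{'; pop; stack = ((
pos 26: ')' matches '('; pop; stack = (
pos 27: push '['; stack = ([
pos 28: ']' matches '['; pop; stack = (
pos 29: ')' matches '('; pop; stack = (empty)
end: stack empty → VALID
Verdict: properly nested → yes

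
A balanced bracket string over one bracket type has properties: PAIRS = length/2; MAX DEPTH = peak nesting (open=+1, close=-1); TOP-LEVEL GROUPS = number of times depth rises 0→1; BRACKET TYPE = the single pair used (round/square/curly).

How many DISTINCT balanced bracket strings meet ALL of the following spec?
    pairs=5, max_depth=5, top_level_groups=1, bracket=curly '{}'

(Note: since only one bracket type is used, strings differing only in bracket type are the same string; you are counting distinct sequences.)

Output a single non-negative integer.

Spec: pairs=5 depth=5 groups=1
Count(depth <= 5) = 14
Count(depth <= 4) = 13
Count(depth == 5) = 14 - 13 = 1

Answer: 1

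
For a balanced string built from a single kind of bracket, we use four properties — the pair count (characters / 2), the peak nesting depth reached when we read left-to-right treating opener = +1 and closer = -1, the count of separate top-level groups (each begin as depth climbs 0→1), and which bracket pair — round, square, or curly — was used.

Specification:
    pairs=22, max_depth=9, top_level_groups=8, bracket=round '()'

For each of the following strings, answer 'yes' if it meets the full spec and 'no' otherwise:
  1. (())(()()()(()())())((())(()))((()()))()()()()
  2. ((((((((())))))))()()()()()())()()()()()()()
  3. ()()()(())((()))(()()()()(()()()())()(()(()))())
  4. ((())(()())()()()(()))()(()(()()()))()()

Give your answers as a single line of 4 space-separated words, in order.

Answer: no yes no no

Derivation:
String 1 '(())(()()()(()())())((())(()))((()()))()()()()': depth seq [1 2 1 0 1 2 1 2 1 2 1 2 3 2 3 2 1 2 1 0 1 2 3 2 1 2 3 2 1 0 1 2 3 2 3 2 1 0 1 0 1 0 1 0 1 0]
  -> pairs=23 depth=3 groups=8 -> no
String 2 '((((((((())))))))()()()()()())()()()()()()()': depth seq [1 2 3 4 5 6 7 8 9 8 7 6 5 4 3 2 1 2 1 2 1 2 1 2 1 2 1 2 1 0 1 0 1 0 1 0 1 0 1 0 1 0 1 0]
  -> pairs=22 depth=9 groups=8 -> yes
String 3 '()()()(())((()))(()()()()(()()()())()(()(()))())': depth seq [1 0 1 0 1 0 1 2 1 0 1 2 3 2 1 0 1 2 1 2 1 2 1 2 1 2 3 2 3 2 3 2 3 2 1 2 1 2 3 2 3 4 3 2 1 2 1 0]
  -> pairs=24 depth=4 groups=6 -> no
String 4 '((())(()())()()()(()))()(()(()()()))()()': depth seq [1 2 3 2 1 2 3 2 3 2 1 2 1 2 1 2 1 2 3 2 1 0 1 0 1 2 1 2 3 2 3 2 3 2 1 0 1 0 1 0]
  -> pairs=20 depth=3 groups=5 -> no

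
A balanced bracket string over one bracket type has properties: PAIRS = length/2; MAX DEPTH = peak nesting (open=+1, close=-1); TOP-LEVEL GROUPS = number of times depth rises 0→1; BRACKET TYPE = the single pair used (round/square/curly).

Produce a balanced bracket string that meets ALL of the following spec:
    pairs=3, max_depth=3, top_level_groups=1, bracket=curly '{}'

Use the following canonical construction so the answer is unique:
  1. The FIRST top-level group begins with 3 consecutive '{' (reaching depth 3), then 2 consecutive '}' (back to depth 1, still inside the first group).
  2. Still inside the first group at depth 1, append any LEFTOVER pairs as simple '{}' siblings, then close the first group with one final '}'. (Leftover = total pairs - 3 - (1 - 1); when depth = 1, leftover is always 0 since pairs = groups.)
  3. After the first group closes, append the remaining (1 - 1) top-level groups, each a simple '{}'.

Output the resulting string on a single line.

Answer: {{{}}}

Derivation:
Spec: pairs=3 depth=3 groups=1
Leftover pairs = 3 - 3 - (1-1) = 0
First group: deep chain of depth 3 + 0 sibling pairs
Remaining 0 groups: simple '{}' each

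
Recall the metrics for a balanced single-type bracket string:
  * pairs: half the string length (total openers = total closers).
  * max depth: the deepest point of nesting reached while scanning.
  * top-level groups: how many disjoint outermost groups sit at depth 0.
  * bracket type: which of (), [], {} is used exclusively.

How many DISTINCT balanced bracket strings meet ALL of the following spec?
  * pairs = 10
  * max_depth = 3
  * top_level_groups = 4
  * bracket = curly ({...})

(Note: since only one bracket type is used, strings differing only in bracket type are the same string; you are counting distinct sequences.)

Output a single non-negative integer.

Answer: 884

Derivation:
Spec: pairs=10 depth=3 groups=4
Count(depth <= 3) = 968
Count(depth <= 2) = 84
Count(depth == 3) = 968 - 84 = 884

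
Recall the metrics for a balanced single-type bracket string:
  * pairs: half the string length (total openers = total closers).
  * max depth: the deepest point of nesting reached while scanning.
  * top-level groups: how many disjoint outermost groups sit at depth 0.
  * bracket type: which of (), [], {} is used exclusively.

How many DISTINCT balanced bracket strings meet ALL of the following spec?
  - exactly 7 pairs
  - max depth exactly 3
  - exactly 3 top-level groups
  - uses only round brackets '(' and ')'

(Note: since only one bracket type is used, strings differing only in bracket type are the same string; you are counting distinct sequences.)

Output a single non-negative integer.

Spec: pairs=7 depth=3 groups=3
Count(depth <= 3) = 66
Count(depth <= 2) = 15
Count(depth == 3) = 66 - 15 = 51

Answer: 51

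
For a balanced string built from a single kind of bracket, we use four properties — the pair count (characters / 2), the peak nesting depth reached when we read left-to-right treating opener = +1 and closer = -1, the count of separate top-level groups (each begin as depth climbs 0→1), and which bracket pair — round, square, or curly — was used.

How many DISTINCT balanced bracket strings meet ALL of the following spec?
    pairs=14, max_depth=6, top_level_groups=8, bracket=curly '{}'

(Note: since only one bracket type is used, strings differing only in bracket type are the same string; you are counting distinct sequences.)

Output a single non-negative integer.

Answer: 128

Derivation:
Spec: pairs=14 depth=6 groups=8
Count(depth <= 6) = 15496
Count(depth <= 5) = 15368
Count(depth == 6) = 15496 - 15368 = 128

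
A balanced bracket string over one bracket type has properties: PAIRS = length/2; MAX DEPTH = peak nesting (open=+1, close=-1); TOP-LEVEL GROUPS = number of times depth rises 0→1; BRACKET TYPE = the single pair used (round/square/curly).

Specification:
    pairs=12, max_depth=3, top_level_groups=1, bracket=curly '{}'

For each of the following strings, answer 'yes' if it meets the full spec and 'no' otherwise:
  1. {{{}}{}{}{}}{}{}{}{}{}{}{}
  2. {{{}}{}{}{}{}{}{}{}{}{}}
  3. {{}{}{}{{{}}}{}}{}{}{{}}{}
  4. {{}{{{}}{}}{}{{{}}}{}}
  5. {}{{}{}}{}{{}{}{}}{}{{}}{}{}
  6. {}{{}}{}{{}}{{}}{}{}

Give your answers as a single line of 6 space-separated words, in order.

String 1 '{{{}}{}{}{}}{}{}{}{}{}{}{}': depth seq [1 2 3 2 1 2 1 2 1 2 1 0 1 0 1 0 1 0 1 0 1 0 1 0 1 0]
  -> pairs=13 depth=3 groups=8 -> no
String 2 '{{{}}{}{}{}{}{}{}{}{}{}}': depth seq [1 2 3 2 1 2 1 2 1 2 1 2 1 2 1 2 1 2 1 2 1 2 1 0]
  -> pairs=12 depth=3 groups=1 -> yes
String 3 '{{}{}{}{{{}}}{}}{}{}{{}}{}': depth seq [1 2 1 2 1 2 1 2 3 4 3 2 1 2 1 0 1 0 1 0 1 2 1 0 1 0]
  -> pairs=13 depth=4 groups=5 -> no
String 4 '{{}{{{}}{}}{}{{{}}}{}}': depth seq [1 2 1 2 3 4 3 2 3 2 1 2 1 2 3 4 3 2 1 2 1 0]
  -> pairs=11 depth=4 groups=1 -> no
String 5 '{}{{}{}}{}{{}{}{}}{}{{}}{}{}': depth seq [1 0 1 2 1 2 1 0 1 0 1 2 1 2 1 2 1 0 1 0 1 2 1 0 1 0 1 0]
  -> pairs=14 depth=2 groups=8 -> no
String 6 '{}{{}}{}{{}}{{}}{}{}': depth seq [1 0 1 2 1 0 1 0 1 2 1 0 1 2 1 0 1 0 1 0]
  -> pairs=10 depth=2 groups=7 -> no

Answer: no yes no no no no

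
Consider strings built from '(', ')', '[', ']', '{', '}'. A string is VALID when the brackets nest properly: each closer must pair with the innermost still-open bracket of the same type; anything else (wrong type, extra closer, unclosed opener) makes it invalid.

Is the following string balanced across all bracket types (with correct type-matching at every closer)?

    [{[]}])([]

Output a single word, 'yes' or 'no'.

pos 0: push '['; stack = [
pos 1: push '{'; stack = [{
pos 2: push '['; stack = [{[
pos 3: ']' matches '['; pop; stack = [{
pos 4: '}' matches '{'; pop; stack = [
pos 5: ']' matches '['; pop; stack = (empty)
pos 6: saw closer ')' but stack is empty → INVALID
Verdict: unmatched closer ')' at position 6 → no

Answer: no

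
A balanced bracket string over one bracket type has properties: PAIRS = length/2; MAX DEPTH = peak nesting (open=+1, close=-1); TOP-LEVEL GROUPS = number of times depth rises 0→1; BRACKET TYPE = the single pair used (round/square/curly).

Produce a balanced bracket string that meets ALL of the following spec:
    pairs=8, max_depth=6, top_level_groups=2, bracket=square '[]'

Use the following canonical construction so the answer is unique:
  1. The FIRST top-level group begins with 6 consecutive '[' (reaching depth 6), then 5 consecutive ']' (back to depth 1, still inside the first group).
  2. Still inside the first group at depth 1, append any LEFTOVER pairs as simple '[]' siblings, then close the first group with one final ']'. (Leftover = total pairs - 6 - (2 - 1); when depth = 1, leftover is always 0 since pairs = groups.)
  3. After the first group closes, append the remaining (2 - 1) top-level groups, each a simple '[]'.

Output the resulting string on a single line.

Spec: pairs=8 depth=6 groups=2
Leftover pairs = 8 - 6 - (2-1) = 1
First group: deep chain of depth 6 + 1 sibling pairs
Remaining 1 groups: simple '[]' each

Answer: [[[[[[]]]]][]][]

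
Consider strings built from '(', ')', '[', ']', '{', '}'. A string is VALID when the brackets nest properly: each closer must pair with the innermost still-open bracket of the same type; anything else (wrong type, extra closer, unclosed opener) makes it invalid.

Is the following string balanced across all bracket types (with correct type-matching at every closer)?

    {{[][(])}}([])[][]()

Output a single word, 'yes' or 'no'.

pos 0: push '{'; stack = {
pos 1: push '{'; stack = {{
pos 2: push '['; stack = {{[
pos 3: ']' matches '['; pop; stack = {{
pos 4: push '['; stack = {{[
pos 5: push '('; stack = {{[(
pos 6: saw closer ']' but top of stack is '(' (expected ')') → INVALID
Verdict: type mismatch at position 6: ']' closes '(' → no

Answer: no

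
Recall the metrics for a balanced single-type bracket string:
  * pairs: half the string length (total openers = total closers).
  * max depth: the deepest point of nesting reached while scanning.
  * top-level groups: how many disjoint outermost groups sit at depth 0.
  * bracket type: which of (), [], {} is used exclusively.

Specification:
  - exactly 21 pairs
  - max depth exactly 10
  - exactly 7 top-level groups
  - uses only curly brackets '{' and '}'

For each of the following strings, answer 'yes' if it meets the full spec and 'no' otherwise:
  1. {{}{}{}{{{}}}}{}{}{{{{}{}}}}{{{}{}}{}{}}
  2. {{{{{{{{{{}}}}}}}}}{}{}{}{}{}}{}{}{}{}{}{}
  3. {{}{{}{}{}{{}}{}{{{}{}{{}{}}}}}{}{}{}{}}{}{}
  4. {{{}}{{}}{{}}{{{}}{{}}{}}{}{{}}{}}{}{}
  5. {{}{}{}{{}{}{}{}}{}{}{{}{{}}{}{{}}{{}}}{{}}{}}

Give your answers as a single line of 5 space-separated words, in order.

Answer: no yes no no no

Derivation:
String 1 '{{}{}{}{{{}}}}{}{}{{{{}{}}}}{{{}{}}{}{}}': depth seq [1 2 1 2 1 2 1 2 3 4 3 2 1 0 1 0 1 0 1 2 3 4 3 4 3 2 1 0 1 2 3 2 3 2 1 2 1 2 1 0]
  -> pairs=20 depth=4 groups=5 -> no
String 2 '{{{{{{{{{{}}}}}}}}}{}{}{}{}{}}{}{}{}{}{}{}': depth seq [1 2 3 4 5 6 7 8 9 10 9 8 7 6 5 4 3 2 1 2 1 2 1 2 1 2 1 2 1 0 1 0 1 0 1 0 1 0 1 0 1 0]
  -> pairs=21 depth=10 groups=7 -> yes
String 3 '{{}{{}{}{}{{}}{}{{{}{}{{}{}}}}}{}{}{}{}}{}{}': depth seq [1 2 1 2 3 2 3 2 3 2 3 4 3 2 3 2 3 4 5 4 5 4 5 6 5 6 5 4 3 2 1 2 1 2 1 2 1 2 1 0 1 0 1 0]
  -> pairs=22 depth=6 groups=3 -> no
String 4 '{{{}}{{}}{{}}{{{}}{{}}{}}{}{{}}{}}{}{}': depth seq [1 2 3 2 1 2 3 2 1 2 3 2 1 2 3 4 3 2 3 4 3 2 3 2 1 2 1 2 3 2 1 2 1 0 1 0 1 0]
  -> pairs=19 depth=4 groups=3 -> no
String 5 '{{}{}{}{{}{}{}{}}{}{}{{}{{}}{}{{}}{{}}}{{}}{}}': depth seq [1 2 1 2 1 2 1 2 3 2 3 2 3 2 3 2 1 2 1 2 1 2 3 2 3 4 3 2 3 2 3 4 3 2 3 4 3 2 1 2 3 2 1 2 1 0]
  -> pairs=23 depth=4 groups=1 -> no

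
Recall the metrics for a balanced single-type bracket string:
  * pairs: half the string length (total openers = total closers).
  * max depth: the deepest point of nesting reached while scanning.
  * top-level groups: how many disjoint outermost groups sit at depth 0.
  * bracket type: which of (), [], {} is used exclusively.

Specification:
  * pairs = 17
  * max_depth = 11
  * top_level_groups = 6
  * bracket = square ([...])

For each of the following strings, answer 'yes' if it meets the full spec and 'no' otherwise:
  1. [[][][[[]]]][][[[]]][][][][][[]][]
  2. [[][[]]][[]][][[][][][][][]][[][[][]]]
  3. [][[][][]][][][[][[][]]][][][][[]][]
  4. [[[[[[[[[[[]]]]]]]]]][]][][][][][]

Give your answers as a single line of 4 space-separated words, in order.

String 1 '[[][][[[]]]][][[[]]][][][][][[]][]': depth seq [1 2 1 2 1 2 3 4 3 2 1 0 1 0 1 2 3 2 1 0 1 0 1 0 1 0 1 0 1 2 1 0 1 0]
  -> pairs=17 depth=4 groups=9 -> no
String 2 '[[][[]]][[]][][[][][][][][]][[][[][]]]': depth seq [1 2 1 2 3 2 1 0 1 2 1 0 1 0 1 2 1 2 1 2 1 2 1 2 1 2 1 0 1 2 1 2 3 2 3 2 1 0]
  -> pairs=19 depth=3 groups=5 -> no
String 3 '[][[][][]][][][[][[][]]][][][][[]][]': depth seq [1 0 1 2 1 2 1 2 1 0 1 0 1 0 1 2 1 2 3 2 3 2 1 0 1 0 1 0 1 0 1 2 1 0 1 0]
  -> pairs=18 depth=3 groups=10 -> no
String 4 '[[[[[[[[[[[]]]]]]]]]][]][][][][][]': depth seq [1 2 3 4 5 6 7 8 9 10 11 10 9 8 7 6 5 4 3 2 1 2 1 0 1 0 1 0 1 0 1 0 1 0]
  -> pairs=17 depth=11 groups=6 -> yes

Answer: no no no yes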